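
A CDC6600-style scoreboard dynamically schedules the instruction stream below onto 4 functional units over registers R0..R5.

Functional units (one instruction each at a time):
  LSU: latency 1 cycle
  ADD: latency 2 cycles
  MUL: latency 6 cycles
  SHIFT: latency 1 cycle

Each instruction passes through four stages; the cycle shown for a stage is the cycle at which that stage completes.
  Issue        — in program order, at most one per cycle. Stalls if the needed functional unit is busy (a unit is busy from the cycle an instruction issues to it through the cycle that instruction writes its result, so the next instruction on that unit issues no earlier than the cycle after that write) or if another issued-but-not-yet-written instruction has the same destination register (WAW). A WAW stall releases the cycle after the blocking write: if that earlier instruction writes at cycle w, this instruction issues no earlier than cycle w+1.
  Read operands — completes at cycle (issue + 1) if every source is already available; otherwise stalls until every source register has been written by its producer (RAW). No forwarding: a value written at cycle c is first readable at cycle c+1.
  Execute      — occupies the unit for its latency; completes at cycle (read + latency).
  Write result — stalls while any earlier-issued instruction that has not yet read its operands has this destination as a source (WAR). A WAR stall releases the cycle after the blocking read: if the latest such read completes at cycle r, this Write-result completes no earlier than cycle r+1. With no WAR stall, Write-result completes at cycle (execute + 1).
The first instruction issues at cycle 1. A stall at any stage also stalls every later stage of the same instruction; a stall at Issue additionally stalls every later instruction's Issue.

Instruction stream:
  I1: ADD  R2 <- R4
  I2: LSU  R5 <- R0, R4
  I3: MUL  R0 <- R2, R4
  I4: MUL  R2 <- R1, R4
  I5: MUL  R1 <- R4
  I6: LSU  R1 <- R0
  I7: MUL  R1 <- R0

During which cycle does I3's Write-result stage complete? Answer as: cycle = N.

cycle = 13

cycle 1: I1 dispatched to ADD
cycle 2: I1 operands ready | I2 dispatched to LSU
cycle 3: I2 operands ready | I3 dispatched to MUL
cycle 4: I1 complete | I2 complete
cycle 5: R2←I1 | R5←I2
cycle 6: I3 operands ready
cycle 12: I3 complete
cycle 13: R0←I3
cycle 14: I4 dispatched to MUL
cycle 15: I4 operands ready
cycle 21: I4 complete
cycle 22: R2←I4
cycle 23: I5 dispatched to MUL
cycle 24: I5 operands ready
cycle 30: I5 complete
cycle 31: R1←I5
cycle 32: I6 dispatched to LSU
cycle 33: I6 operands ready
cycle 34: I6 complete
cycle 35: R1←I6
cycle 36: I7 dispatched to MUL
cycle 37: I7 operands ready
cycle 43: I7 complete
cycle 44: R1←I7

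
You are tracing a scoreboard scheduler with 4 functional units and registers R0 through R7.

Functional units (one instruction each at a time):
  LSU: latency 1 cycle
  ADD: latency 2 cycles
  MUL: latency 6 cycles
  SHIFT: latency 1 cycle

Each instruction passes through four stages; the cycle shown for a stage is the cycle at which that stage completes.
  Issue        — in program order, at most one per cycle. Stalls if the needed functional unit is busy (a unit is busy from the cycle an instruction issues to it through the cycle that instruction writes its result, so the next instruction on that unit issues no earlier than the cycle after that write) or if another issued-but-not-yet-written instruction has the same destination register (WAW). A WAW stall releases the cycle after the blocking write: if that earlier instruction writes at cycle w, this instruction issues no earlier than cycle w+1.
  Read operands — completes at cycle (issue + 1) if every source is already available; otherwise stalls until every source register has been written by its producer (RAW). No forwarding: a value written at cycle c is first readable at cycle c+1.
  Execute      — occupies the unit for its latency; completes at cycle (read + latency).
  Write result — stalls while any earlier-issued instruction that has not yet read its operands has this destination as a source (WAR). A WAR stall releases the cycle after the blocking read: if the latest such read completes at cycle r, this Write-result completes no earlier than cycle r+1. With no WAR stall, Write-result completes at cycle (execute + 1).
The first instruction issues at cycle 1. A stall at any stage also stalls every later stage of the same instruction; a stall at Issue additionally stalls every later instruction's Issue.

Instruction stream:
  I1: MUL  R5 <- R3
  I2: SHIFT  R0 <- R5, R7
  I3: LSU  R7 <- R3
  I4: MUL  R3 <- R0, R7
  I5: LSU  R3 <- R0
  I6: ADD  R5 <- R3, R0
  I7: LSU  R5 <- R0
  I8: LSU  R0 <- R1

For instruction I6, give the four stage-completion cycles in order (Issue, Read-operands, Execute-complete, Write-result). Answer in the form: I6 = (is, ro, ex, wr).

I6 = (22, 25, 27, 28)

  I1 | 1 | 2 | 8 | 9
  I2 | 2 | 10 | 11 | 12   RAW R5: wait I1 write@9
  I3 | 3 | 4 | 5 | 11   WAR R7: wait I2 read@10
  I4 | 10 | 13 | 19 | 20   struct: MUL busy until I1 writes@9 · RAW R0: wait I2 write@12
  I5 | 21 | 22 | 23 | 24   WAW R3: wait I4 write@20
  I6 | 22 | 25 | 27 | 28   RAW R3: wait I5 write@24
  I7 | 29 | 30 | 31 | 32   WAW R5: wait I6 write@28
  I8 | 33 | 34 | 35 | 36   struct: LSU busy until I7 writes@32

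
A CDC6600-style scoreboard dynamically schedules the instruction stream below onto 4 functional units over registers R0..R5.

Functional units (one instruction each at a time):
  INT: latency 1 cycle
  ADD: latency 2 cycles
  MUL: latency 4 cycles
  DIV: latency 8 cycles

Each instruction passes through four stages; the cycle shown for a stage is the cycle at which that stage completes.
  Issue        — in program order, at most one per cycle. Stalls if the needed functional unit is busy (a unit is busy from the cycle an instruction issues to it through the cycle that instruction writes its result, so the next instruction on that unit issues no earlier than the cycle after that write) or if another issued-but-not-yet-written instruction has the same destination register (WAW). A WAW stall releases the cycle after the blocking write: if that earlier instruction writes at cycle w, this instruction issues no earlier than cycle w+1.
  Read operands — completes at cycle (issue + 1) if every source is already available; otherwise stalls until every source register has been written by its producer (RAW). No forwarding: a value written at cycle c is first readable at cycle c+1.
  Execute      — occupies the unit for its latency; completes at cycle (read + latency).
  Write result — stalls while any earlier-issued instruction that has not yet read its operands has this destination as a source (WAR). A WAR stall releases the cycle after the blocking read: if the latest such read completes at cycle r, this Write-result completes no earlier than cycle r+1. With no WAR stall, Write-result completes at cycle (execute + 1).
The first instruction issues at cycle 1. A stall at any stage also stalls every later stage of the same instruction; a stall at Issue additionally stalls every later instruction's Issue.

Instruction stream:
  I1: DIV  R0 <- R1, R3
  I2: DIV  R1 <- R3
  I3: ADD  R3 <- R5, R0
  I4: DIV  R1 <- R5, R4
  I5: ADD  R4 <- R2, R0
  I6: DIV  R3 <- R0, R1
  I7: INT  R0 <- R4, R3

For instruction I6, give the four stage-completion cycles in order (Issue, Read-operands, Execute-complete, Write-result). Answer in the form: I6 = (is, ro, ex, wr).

c1: I1→DIV
c2: I1 RO
c10: I1 EX
c11: I1 WR R0
c12: I2→DIV
c13: I2 RO; I3→ADD
c14: I3 RO
c16: I3 EX
c17: I3 WR R3
c21: I2 EX
c22: I2 WR R1
c23: I4→DIV
c24: I4 RO; I5→ADD
c25: I5 RO
c27: I5 EX
c28: I5 WR R4
c32: I4 EX
c33: I4 WR R1
c34: I6→DIV
c35: I6 RO; I7→INT
c43: I6 EX
c44: I6 WR R3
c45: I7 RO
c46: I7 EX
c47: I7 WR R0

I6 = (34, 35, 43, 44)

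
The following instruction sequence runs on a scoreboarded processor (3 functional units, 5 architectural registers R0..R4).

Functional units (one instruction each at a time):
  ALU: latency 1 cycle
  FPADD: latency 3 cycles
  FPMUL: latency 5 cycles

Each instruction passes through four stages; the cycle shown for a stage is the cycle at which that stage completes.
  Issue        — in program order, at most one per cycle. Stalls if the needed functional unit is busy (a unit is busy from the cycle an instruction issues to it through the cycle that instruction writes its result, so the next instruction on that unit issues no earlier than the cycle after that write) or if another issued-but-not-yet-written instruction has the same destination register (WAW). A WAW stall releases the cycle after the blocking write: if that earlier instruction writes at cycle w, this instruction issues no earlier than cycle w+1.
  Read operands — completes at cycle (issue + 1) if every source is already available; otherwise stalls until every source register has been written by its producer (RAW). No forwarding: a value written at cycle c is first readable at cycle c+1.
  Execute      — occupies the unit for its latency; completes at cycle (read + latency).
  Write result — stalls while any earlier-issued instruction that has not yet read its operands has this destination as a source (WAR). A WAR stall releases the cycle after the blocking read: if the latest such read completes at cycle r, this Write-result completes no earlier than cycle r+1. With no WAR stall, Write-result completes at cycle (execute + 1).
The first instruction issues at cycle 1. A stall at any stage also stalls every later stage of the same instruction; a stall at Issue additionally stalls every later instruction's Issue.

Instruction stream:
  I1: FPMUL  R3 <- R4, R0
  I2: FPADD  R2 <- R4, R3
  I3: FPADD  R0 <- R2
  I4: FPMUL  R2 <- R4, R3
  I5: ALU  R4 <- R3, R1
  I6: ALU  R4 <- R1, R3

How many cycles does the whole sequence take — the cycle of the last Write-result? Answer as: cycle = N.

t=1  I1→FPMUL
t=2  I1 RO, I2→FPADD
t=7  I1 EX
t=8  I1 WR R3
t=9  I2 RO
t=12  I2 EX
t=13  I2 WR R2
t=14  I3→FPADD
t=15  I3 RO, I4→FPMUL
t=16  I4 RO, I5→ALU
t=17  I5 RO
t=18  I3 EX, I5 EX
t=19  I3 WR R0, I5 WR R4
t=20  I6→ALU
t=21  I4 EX, I6 RO
t=22  I4 WR R2, I6 EX
t=23  I6 WR R4

cycle = 23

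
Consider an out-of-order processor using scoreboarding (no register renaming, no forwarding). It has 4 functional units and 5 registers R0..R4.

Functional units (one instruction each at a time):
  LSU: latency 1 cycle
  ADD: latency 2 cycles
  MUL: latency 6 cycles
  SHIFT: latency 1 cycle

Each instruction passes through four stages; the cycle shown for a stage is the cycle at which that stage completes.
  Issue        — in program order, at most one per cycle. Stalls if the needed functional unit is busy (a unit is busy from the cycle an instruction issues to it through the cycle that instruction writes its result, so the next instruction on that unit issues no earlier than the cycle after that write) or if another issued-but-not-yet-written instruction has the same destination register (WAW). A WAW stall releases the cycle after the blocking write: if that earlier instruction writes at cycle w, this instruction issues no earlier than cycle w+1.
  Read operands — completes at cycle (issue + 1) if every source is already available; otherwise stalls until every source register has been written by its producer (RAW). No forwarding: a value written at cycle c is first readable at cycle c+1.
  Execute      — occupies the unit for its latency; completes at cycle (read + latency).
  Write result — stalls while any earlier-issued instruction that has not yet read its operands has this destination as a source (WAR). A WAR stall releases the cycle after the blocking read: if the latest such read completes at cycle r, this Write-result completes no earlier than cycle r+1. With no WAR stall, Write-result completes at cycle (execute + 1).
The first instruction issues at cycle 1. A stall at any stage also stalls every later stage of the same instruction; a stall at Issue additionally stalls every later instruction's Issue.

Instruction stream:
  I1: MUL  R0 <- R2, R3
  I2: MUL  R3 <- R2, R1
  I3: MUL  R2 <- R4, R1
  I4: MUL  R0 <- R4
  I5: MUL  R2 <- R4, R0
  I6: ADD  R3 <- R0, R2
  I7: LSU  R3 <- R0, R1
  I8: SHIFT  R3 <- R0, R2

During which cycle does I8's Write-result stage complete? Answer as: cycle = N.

I1: IS=1 RO=2 EX=8 WR=9
I2: IS=10 RO=11 EX=17 WR=18  [struct: MUL busy until I1 writes@9]
I3: IS=19 RO=20 EX=26 WR=27  [struct: MUL busy until I2 writes@18]
I4: IS=28 RO=29 EX=35 WR=36  [struct: MUL busy until I3 writes@27]
I5: IS=37 RO=38 EX=44 WR=45  [struct: MUL busy until I4 writes@36]
I6: IS=38 RO=46 EX=48 WR=49  [RAW R2: wait I5 write@45]
I7: IS=50 RO=51 EX=52 WR=53  [WAW R3: wait I6 write@49]
I8: IS=54 RO=55 EX=56 WR=57  [WAW R3: wait I7 write@53]

cycle = 57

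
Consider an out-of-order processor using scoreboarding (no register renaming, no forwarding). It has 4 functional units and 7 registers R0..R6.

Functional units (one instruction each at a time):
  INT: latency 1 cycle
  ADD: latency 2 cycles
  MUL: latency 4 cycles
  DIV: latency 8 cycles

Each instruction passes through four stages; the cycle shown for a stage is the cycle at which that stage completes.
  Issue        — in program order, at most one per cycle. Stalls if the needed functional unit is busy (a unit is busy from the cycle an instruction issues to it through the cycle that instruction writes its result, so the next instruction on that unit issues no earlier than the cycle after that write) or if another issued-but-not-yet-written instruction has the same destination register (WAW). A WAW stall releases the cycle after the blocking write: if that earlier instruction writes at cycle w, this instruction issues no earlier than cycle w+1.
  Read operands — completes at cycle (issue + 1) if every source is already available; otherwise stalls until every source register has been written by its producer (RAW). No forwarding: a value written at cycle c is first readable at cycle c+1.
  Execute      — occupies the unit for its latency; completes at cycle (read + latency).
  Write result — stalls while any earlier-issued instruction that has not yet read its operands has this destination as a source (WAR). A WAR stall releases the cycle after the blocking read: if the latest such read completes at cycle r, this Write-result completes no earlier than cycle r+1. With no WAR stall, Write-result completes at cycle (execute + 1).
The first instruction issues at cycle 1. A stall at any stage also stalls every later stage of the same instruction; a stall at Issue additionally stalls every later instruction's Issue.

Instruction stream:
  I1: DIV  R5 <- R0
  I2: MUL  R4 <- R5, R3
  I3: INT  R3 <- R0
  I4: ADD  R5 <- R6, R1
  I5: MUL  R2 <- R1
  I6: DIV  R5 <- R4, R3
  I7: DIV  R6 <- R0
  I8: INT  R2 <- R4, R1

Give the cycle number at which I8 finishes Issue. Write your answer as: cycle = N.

1) issue 1, read 2, done 10, write 11
2) issue 2, read 12, done 16, write 17  <RAW R5: wait I1 write@11>
3) issue 3, read 4, done 5, write 13  <WAR R3: wait I2 read@12>
4) issue 12, read 13, done 15, write 16  <WAW R5: wait I1 write@11>
5) issue 18, read 19, done 23, write 24  <struct: MUL busy until I2 writes@17>
6) issue 19, read 20, done 28, write 29
7) issue 30, read 31, done 39, write 40  <struct: DIV busy until I6 writes@29>
8) issue 31, read 32, done 33, write 34

cycle = 31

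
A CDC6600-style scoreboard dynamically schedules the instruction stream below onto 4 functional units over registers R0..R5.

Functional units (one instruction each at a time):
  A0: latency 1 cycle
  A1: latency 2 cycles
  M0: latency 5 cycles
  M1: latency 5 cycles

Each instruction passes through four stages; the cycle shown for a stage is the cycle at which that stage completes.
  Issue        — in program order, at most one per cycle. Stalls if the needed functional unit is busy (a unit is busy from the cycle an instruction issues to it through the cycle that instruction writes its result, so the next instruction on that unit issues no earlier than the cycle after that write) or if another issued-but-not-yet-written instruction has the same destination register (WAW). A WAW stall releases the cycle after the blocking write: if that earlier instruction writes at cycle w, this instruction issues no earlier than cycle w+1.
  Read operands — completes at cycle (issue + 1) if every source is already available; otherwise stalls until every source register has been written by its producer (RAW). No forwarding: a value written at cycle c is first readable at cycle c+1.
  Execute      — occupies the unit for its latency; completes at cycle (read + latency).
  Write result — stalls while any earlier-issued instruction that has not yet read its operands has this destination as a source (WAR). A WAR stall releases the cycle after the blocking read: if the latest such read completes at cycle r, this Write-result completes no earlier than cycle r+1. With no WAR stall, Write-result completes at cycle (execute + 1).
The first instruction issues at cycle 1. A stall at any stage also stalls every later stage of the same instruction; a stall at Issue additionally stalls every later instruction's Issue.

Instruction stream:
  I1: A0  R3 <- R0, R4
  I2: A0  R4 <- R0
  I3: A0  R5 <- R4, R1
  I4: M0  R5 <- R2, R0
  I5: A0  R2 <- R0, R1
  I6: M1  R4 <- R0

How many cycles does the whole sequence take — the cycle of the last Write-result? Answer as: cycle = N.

cycle = 22

I1  is:1  ro:2  ex:3  wr:4
I2  is:5  ro:6  ex:7  wr:8  — struct: A0 busy until I1 writes@4
I3  is:9  ro:10  ex:11  wr:12  — struct: A0 busy until I2 writes@8
I4  is:13  ro:14  ex:19  wr:20  — WAW R5: wait I3 write@12
I5  is:14  ro:15  ex:16  wr:17
I6  is:15  ro:16  ex:21  wr:22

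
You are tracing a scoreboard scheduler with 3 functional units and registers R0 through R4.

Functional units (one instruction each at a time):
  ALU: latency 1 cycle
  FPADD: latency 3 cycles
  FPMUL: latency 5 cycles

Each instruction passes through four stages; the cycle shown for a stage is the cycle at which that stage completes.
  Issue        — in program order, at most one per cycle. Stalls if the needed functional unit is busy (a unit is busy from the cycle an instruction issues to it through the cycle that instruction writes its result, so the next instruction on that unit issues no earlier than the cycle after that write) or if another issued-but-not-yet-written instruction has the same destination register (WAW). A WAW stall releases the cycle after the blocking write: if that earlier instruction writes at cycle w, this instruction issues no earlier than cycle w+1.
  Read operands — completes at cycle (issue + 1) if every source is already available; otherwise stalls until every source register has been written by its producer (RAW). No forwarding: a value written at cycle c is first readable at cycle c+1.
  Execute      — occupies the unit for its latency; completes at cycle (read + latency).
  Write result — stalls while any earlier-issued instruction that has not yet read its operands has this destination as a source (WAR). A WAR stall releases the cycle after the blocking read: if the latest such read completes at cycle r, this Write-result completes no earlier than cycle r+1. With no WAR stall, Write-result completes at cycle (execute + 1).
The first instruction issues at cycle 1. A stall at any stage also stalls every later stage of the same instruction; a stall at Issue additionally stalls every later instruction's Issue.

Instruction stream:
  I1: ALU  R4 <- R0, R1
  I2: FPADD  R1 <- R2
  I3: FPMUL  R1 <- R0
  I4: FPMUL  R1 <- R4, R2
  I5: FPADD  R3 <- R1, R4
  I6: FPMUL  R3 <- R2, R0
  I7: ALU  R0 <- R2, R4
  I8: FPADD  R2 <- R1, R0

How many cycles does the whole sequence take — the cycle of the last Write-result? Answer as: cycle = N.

cycle = 38

t=1  I1 dispatched to ALU
t=2  I1 operands ready · I2 dispatched to FPADD
t=3  I1 complete · I2 operands ready
t=4  R4←I1
t=6  I2 complete
t=7  R1←I2
t=8  I3 dispatched to FPMUL
t=9  I3 operands ready
t=14  I3 complete
t=15  R1←I3
t=16  I4 dispatched to FPMUL
t=17  I4 operands ready · I5 dispatched to FPADD
t=22  I4 complete
t=23  R1←I4
t=24  I5 operands ready
t=27  I5 complete
t=28  R3←I5
t=29  I6 dispatched to FPMUL
t=30  I6 operands ready · I7 dispatched to ALU
t=31  I7 operands ready · I8 dispatched to FPADD
t=32  I7 complete
t=33  R0←I7
t=34  I8 operands ready
t=35  I6 complete
t=36  R3←I6
t=37  I8 complete
t=38  R2←I8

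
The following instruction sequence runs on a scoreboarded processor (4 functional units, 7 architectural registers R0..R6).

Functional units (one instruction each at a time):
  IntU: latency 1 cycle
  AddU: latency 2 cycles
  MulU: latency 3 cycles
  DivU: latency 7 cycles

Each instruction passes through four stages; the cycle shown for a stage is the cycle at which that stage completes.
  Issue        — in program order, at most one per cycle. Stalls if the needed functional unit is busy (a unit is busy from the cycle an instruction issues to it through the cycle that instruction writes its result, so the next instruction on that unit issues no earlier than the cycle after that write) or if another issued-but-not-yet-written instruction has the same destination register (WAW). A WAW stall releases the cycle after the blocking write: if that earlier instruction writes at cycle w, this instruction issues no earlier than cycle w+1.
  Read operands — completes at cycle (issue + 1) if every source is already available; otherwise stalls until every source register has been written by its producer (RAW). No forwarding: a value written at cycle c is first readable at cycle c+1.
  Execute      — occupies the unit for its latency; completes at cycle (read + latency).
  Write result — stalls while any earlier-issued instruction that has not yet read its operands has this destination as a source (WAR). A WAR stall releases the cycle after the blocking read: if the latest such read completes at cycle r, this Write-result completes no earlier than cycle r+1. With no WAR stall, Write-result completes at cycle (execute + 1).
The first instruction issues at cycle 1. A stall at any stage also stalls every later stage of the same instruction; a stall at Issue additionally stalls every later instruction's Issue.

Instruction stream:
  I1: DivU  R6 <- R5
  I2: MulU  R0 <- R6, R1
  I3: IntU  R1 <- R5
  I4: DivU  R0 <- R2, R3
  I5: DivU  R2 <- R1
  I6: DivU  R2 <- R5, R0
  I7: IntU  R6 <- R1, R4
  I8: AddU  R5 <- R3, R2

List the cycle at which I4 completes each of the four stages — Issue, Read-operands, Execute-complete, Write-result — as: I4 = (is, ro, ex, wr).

I4 = (16, 17, 24, 25)

I1  is:1  ro:2  ex:9  wr:10
I2  is:2  ro:11  ex:14  wr:15  — RAW R6: wait I1 write@10
I3  is:3  ro:4  ex:5  wr:12  — WAR R1: wait I2 read@11
I4  is:16  ro:17  ex:24  wr:25  — WAW R0: wait I2 write@15
I5  is:26  ro:27  ex:34  wr:35  — struct: DivU busy until I4 writes@25
I6  is:36  ro:37  ex:44  wr:45  — struct: DivU busy until I5 writes@35
I7  is:37  ro:38  ex:39  wr:40
I8  is:38  ro:46  ex:48  wr:49  — RAW R2: wait I6 write@45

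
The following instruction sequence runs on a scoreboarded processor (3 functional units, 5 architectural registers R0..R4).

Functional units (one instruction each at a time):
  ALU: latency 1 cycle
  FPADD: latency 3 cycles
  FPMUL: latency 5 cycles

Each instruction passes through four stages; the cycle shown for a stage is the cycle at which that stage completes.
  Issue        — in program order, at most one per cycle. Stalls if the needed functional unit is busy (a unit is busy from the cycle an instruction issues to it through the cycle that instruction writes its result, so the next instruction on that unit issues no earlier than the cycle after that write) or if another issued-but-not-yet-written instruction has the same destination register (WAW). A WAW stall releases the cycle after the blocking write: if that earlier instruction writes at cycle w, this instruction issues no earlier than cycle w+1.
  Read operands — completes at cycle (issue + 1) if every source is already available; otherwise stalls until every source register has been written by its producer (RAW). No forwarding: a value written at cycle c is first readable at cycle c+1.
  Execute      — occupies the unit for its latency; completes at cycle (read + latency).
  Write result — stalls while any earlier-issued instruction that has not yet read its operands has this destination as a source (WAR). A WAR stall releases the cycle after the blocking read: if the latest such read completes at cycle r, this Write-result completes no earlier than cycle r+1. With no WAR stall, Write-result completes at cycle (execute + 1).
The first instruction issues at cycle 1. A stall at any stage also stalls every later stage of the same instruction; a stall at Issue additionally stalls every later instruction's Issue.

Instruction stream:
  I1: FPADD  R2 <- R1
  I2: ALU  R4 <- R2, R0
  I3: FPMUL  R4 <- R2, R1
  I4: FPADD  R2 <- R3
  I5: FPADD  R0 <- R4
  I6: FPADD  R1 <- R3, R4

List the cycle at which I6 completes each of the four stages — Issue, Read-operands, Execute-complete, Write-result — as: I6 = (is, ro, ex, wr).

I6 = (23, 24, 27, 28)

c1: issue I1 (FPADD)
c2: I1 read-ops; issue I2 (ALU)
c5: I1 finished on FPADD
c6: I1→R2
c7: I2 read-ops
c8: I2 finished on ALU
c9: I2→R4
c10: issue I3 (FPMUL)
c11: I3 read-ops; issue I4 (FPADD)
c12: I4 read-ops
c15: I4 finished on FPADD
c16: I3 finished on FPMUL; I4→R2
c17: I3→R4; issue I5 (FPADD)
c18: I5 read-ops
c21: I5 finished on FPADD
c22: I5→R0
c23: issue I6 (FPADD)
c24: I6 read-ops
c27: I6 finished on FPADD
c28: I6→R1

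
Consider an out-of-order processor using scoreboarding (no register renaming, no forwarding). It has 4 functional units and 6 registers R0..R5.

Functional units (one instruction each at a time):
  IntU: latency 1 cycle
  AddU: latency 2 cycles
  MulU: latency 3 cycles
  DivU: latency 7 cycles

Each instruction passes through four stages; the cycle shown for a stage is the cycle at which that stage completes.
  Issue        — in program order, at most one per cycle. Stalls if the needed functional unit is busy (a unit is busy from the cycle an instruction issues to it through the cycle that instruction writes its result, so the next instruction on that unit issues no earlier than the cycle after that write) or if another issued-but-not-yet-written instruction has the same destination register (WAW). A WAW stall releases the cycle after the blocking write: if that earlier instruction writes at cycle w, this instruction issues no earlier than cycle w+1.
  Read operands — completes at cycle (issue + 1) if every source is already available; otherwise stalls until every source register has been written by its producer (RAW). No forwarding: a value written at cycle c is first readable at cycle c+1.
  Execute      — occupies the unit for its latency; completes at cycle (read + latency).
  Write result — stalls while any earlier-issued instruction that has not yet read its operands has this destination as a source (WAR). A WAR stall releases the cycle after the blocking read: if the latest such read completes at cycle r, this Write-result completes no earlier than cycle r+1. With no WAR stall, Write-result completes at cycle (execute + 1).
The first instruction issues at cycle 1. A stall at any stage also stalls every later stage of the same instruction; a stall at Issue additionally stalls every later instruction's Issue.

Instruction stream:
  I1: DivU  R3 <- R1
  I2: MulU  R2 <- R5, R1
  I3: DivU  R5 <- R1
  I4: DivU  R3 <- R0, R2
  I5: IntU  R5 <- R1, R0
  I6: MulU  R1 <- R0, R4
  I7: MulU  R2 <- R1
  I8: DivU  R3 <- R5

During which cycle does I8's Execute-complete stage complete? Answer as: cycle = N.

I1  is:1  ro:2  ex:9  wr:10
I2  is:2  ro:3  ex:6  wr:7
I3  is:11  ro:12  ex:19  wr:20  — struct: DivU busy until I1 writes@10
I4  is:21  ro:22  ex:29  wr:30  — struct: DivU busy until I3 writes@20
I5  is:22  ro:23  ex:24  wr:25
I6  is:23  ro:24  ex:27  wr:28
I7  is:29  ro:30  ex:33  wr:34  — struct: MulU busy until I6 writes@28
I8  is:31  ro:32  ex:39  wr:40  — struct: DivU busy until I4 writes@30

cycle = 39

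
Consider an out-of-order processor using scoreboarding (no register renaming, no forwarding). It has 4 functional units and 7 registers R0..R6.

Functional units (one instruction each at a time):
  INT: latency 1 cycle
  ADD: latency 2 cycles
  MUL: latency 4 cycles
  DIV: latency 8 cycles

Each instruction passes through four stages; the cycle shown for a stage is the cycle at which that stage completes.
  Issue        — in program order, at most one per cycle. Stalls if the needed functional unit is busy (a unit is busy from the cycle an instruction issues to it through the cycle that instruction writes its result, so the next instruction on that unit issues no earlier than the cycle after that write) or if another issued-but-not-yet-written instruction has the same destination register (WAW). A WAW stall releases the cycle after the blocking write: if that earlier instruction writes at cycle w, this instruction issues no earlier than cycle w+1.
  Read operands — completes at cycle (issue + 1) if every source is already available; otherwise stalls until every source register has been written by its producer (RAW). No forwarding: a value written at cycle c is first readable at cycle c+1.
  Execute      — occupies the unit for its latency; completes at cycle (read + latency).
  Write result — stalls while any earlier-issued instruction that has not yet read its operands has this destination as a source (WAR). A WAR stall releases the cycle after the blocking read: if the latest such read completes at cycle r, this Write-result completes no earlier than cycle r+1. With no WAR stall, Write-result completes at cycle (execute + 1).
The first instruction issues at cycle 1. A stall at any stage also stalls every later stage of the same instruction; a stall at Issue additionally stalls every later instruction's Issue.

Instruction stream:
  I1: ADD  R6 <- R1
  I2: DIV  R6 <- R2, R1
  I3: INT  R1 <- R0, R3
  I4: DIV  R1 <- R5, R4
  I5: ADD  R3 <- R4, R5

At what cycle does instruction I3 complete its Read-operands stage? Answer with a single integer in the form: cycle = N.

cycle = 8

1) issue 1, read 2, done 4, write 5
2) issue 6, read 7, done 15, write 16  <WAW R6: wait I1 write@5>
3) issue 7, read 8, done 9, write 10
4) issue 17, read 18, done 26, write 27  <struct: DIV busy until I2 writes@16>
5) issue 18, read 19, done 21, write 22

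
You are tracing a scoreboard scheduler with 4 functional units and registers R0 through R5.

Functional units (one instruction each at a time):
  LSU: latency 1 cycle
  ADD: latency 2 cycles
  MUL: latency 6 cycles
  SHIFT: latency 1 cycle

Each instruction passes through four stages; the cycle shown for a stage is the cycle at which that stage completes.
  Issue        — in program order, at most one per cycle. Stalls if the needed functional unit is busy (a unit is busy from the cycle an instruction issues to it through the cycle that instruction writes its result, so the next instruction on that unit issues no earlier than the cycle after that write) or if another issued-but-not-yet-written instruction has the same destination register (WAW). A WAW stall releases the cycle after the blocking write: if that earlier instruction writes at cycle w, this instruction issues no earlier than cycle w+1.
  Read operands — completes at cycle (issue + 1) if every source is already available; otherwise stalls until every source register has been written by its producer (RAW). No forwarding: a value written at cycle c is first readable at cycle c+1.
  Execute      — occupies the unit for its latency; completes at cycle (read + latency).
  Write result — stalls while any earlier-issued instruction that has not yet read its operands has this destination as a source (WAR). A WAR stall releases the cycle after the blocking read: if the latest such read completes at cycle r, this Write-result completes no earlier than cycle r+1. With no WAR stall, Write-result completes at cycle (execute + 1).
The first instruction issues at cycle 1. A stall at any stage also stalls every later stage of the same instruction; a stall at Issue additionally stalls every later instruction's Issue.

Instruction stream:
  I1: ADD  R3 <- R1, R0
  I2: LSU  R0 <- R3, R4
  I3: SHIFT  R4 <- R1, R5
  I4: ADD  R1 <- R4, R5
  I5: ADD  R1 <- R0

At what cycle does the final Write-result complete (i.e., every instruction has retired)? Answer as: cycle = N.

cycle = 16

I1: IS=1 RO=2 EX=4 WR=5
I2: IS=2 RO=6 EX=7 WR=8  [RAW R3: wait I1 write@5]
I3: IS=3 RO=4 EX=5 WR=7  [WAR R4: wait I2 read@6]
I4: IS=6 RO=8 EX=10 WR=11  [struct: ADD busy until I1 writes@5; RAW R4: wait I3 write@7]
I5: IS=12 RO=13 EX=15 WR=16  [struct: ADD busy until I4 writes@11]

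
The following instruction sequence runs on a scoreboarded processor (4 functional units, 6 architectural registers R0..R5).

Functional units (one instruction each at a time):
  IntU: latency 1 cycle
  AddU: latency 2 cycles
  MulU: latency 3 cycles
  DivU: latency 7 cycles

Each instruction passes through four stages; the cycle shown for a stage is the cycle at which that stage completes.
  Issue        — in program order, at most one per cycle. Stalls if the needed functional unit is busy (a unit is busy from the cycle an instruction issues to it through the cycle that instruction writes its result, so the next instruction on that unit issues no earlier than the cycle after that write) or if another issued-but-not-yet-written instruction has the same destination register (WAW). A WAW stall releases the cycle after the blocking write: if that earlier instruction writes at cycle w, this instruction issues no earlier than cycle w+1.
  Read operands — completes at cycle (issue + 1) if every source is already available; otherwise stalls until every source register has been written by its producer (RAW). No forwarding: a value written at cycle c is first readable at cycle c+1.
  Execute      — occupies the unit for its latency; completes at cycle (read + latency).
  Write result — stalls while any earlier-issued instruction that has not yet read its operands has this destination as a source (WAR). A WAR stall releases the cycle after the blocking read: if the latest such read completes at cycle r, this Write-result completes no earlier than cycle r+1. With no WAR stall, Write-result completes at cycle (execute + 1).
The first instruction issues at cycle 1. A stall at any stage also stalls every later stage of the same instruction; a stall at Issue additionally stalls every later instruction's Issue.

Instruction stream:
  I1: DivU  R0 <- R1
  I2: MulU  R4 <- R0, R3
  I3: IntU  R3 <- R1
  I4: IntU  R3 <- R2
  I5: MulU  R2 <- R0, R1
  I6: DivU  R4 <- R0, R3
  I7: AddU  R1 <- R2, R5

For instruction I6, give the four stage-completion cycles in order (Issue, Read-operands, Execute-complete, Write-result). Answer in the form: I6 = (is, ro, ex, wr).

I6 = (17, 18, 25, 26)

I1 -> (1, 2, 9, 10)
I2 -> (2, 11, 14, 15)  // RAW R0: wait I1 write@10
I3 -> (3, 4, 5, 12)  // WAR R3: wait I2 read@11
I4 -> (13, 14, 15, 16)  // struct: IntU busy until I3 writes@12
I5 -> (16, 17, 20, 21)  // struct: MulU busy until I2 writes@15
I6 -> (17, 18, 25, 26)
I7 -> (18, 22, 24, 25)  // RAW R2: wait I5 write@21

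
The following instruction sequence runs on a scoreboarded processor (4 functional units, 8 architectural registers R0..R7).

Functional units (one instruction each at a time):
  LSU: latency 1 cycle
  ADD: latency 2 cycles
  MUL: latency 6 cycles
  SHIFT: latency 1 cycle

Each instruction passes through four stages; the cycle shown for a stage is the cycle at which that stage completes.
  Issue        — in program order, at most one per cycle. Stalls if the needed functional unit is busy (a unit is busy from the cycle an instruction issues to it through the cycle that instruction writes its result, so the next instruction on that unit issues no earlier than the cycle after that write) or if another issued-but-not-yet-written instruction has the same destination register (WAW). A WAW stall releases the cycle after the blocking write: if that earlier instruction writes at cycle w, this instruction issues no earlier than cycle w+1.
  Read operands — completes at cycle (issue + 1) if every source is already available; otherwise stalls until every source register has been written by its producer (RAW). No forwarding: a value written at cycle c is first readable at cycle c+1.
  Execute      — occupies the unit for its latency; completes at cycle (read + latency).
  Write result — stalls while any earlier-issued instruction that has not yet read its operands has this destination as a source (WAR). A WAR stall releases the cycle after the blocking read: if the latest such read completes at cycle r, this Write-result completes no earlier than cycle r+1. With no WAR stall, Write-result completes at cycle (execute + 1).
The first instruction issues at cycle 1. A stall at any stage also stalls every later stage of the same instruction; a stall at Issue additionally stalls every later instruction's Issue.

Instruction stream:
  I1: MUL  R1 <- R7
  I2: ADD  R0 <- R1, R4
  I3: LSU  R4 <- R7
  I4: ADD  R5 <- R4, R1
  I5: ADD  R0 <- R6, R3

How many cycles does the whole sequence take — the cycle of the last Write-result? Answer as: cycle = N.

cycle = 23

[1] I1 issues→MUL
[2] I1 reads; I2 issues→ADD
[3] I3 issues→LSU
[4] I3 reads
[5] I3 exec-done
[8] I1 exec-done
[9] I1 writes R1
[10] I2 reads
[11] I3 writes R4
[12] I2 exec-done
[13] I2 writes R0
[14] I4 issues→ADD
[15] I4 reads
[17] I4 exec-done
[18] I4 writes R5
[19] I5 issues→ADD
[20] I5 reads
[22] I5 exec-done
[23] I5 writes R0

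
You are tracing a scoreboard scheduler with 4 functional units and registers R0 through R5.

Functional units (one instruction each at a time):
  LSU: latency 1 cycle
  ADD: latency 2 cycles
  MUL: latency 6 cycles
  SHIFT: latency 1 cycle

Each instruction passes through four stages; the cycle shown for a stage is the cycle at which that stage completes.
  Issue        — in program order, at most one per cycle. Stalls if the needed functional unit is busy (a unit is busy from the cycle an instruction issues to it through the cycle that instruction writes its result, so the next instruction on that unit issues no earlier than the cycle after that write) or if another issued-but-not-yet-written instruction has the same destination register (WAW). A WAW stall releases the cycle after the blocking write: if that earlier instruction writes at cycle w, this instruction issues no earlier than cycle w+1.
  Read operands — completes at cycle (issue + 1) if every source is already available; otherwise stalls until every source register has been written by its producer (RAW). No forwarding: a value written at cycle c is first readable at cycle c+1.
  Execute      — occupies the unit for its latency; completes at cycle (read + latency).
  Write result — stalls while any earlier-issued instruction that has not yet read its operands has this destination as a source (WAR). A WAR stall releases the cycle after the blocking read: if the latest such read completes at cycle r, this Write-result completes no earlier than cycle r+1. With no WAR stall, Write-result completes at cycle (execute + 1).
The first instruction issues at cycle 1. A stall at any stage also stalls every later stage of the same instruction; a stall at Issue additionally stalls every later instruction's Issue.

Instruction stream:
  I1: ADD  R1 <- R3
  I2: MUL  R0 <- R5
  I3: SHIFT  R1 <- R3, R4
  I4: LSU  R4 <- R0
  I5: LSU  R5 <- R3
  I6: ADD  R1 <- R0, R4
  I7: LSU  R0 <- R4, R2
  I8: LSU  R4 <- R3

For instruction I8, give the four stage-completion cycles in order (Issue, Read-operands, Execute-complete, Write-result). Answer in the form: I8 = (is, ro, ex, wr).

I8 = (22, 23, 24, 25)

I1: IS=1 RO=2 EX=4 WR=5
I2: IS=2 RO=3 EX=9 WR=10
I3: IS=6 RO=7 EX=8 WR=9  [WAW R1: wait I1 write@5]
I4: IS=7 RO=11 EX=12 WR=13  [RAW R0: wait I2 write@10]
I5: IS=14 RO=15 EX=16 WR=17  [struct: LSU busy until I4 writes@13]
I6: IS=15 RO=16 EX=18 WR=19
I7: IS=18 RO=19 EX=20 WR=21  [struct: LSU busy until I5 writes@17]
I8: IS=22 RO=23 EX=24 WR=25  [struct: LSU busy until I7 writes@21]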